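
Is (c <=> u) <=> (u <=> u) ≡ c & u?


Compare truth tables:
c | u | φ | ψ
-------------
False | False | True | False
True | False | False | False
False | True | False | False
True | True | True | True
They differ at row 1 (c=False, u=False): φ=True but ψ=False.

No, they are not logically equivalent.


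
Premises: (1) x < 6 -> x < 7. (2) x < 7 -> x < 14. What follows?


Hypothetical syllogism: from (P → Q) and (Q → R), infer (P → R).
Chain the two implications through the shared middle term 'x < 7'.

x < 6 -> x < 14


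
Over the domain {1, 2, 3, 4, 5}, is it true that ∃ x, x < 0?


Evaluate the predicate on each element: 1:F, 2:F, 3:F, 4:F, 5:F.
No element satisfies the predicate.

F


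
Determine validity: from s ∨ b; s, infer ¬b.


This is affirming a disjunct (fallacy). There exist truth assignments where the premises are all true but the conclusion is false.

Invalid.


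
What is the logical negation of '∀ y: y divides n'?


¬(∀ x: φ) = ∃ x: ¬φ, and ¬(∃ x: φ) = ∀ x: ¬φ.
Apply to the universal statement.

∃ y: ¬(y divides n)


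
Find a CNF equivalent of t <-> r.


Step 1: Rewrite t ↔ r as (t → r) ∧ (r → t).
Step 2: Rewrite each implication as a disjunction.

((NOT t) OR r) AND ((NOT r) OR t)


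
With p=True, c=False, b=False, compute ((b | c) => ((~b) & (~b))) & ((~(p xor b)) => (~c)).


Substitute p=True, c=False, b=False:
b | c = False | False = False
~b = True
~b = True
(~b) & (~b) = True & True = True
(b | c) => ((~b) & (~b)) = False => True = True
p xor b = True xor False = True
~(p xor b) = False
~c = True
(~(p xor b)) => (~c) = False => True = True
((b | c) => ((~b) & (~b))) & ((~(p xor b)) => (~c)) = True & True = True

True


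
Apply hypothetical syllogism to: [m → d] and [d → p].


Hypothetical syllogism: from (P → Q) and (Q → R), infer (P → R).
Chain the two implications through the shared middle term 'd'.

m → p


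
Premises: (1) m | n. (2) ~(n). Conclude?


Disjunctive syllogism: from (P ∨ Q) and ¬P, infer Q.
One disjunct, 'n', is ruled out; the other must hold.

m


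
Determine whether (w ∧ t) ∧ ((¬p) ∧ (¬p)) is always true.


Build the truth table over {p, t, w}:
p | t | w | φ
-------------
F | F | F | F
T | F | F | F
F | T | F | F
T | T | F | F
F | F | T | F
T | F | T | F
F | T | T | T
T | T | T | F
Counterexample at row 1: with p=F, t=F, w=F, the formula is F.

No, it is not a tautology.


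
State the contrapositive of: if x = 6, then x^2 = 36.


The contrapositive of (P → Q) is (¬Q → ¬P); it is logically equivalent to the original.
Here P = 'x = 6' and Q = 'x^2 = 36'.

If not (x^2 = 36), then not (x = 6).


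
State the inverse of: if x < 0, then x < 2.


The inverse of (P → Q) is (¬P → ¬Q). It is equivalent to the converse, not to the original.
Here P = 'x < 0' and Q = 'x < 2'.

If not (x < 0), then not (x < 2).


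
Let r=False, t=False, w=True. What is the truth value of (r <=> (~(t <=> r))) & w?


Substitute r=False, t=False, w=True:
t <=> r = False <=> False = True
~(t <=> r) = False
r <=> (~(t <=> r)) = False <=> False = True
(r <=> (~(t <=> r))) & w = True & True = True

True


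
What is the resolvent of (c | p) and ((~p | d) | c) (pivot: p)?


The clauses contain complementary literals p and ~p.
Resolution eliminates this pair and disjoins the remaining literals (merging duplicates).

(c | d)


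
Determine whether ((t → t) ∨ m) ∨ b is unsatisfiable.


Truth table over {b, m, t}:
b | m | t | φ
-------------
F | F | F | T
T | F | F | T
F | T | F | T
T | T | F | T
F | F | T | T
T | F | T | T
F | T | T | T
T | T | T | T
Satisfying assignment at row 1: b=F, m=F, t=F gives T.

No, it is not a contradiction.


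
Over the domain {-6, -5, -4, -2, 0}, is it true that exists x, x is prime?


Evaluate the predicate on each element: -6:False, -5:False, -4:False, -2:False, 0:False.
No element satisfies the predicate.

False


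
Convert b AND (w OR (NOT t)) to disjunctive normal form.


Step 1: Distribute ∧ over ∨: b ∧ (w ∨ (¬t)) = (b ∧ w) ∨ (b ∧ (¬t)).

(b AND w) OR (b AND (NOT t))


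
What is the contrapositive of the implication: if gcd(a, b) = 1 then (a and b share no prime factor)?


The contrapositive of (P → Q) is (¬Q → ¬P); it is logically equivalent to the original.
Here P = 'gcd(a, b) = 1' and Q = '(a and b share no prime factor)'.

If not ((a and b share no prime factor)), then not (gcd(a, b) = 1).


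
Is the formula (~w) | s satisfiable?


Search for a satisfying assignment over {s, w}.
Try s=False, w=False: the formula evaluates to True.
A satisfying assignment exists.

Satisfiable.


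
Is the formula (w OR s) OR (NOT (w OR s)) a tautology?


Build the truth table over {s, w}:
s | w | φ
---------
F | F | T
T | F | T
F | T | T
T | T | T
Every row evaluates to true.

Yes, it is a tautology.


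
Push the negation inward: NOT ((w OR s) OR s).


De Morgan: the negation of a disjunction is the conjunction of the negations.
Distribute NOT across OR, flipping it to AND, and negate each literal.

((NOT w) AND (NOT s)) AND (NOT s)


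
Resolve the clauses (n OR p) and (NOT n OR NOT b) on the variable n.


The clauses contain complementary literals n and NOTn.
Resolution eliminates this pair and disjoins the remaining literals (merging duplicates).

(p OR NOT b)


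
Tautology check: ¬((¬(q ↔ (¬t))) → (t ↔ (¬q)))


Build the truth table over {q, t}:
q | t | φ
---------
F | F | T
T | F | F
F | T | F
T | T | T
Counterexample at row 2: with q=T, t=F, the formula is F.

No, it is not a tautology.


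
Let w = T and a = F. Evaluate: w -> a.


Implication is false only when antecedent is true and consequent is false.
Substitute: w=T, a=F.
T -> F evaluates to F.

F


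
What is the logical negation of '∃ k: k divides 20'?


¬(∀ x: φ) = ∃ x: ¬φ, and ¬(∃ x: φ) = ∀ x: ¬φ.
Apply to the existential statement.

∀ k: ¬(k divides 20)


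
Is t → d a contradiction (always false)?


Truth table over {d, t}:
d | t | φ
---------
F | F | T
T | F | T
F | T | F
T | T | T
Satisfying assignment at row 1: d=F, t=F gives T.

No, it is not a contradiction.


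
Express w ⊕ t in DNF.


Step 1: w ⊕ t is true exactly when they disagree: (w ∧ ¬t) ∨ (¬w ∧ t).

(w ∧ (¬t)) ∨ ((¬w) ∧ t)


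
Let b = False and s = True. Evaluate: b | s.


Disjunction is false only when both operands are false.
Substitute: b=False, s=True.
False | True evaluates to True.

True


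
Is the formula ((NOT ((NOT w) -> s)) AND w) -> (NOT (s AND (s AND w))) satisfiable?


Search for a satisfying assignment over {s, w}.
Try s=F, w=F: the formula evaluates to T.
A satisfying assignment exists.

Satisfiable.


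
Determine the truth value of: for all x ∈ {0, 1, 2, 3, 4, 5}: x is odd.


Evaluate the predicate on each element: 0:F, 1:T, 2:F, 3:T, 4:F, 5:T.
Counterexample x = 0 fails the predicate.

F


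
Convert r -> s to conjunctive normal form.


Step 1: Rewrite r → s as ¬r ∨ s.

(NOT r) OR s


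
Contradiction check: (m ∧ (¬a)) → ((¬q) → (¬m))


Truth table over {a, m, q}:
a | m | q | φ
-------------
F | F | F | T
T | F | F | T
F | T | F | F
T | T | F | T
F | F | T | T
T | F | T | T
F | T | T | T
T | T | T | T
Satisfying assignment at row 1: a=F, m=F, q=F gives T.

No, it is not a contradiction.


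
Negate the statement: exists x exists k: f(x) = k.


Negation flips each quantifier (∀↔∃) and negates the inner predicate.
¬(exists x exists k: φ) = forall x forall k: ¬φ.

forall x forall k: ~(f(x) = k)


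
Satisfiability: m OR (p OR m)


Search for a satisfying assignment over {m, p}.
Try m=T, p=F: the formula evaluates to T.
A satisfying assignment exists.

Satisfiable.


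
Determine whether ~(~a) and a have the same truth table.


Compare truth tables:
a | φ | ψ
---------
False | False | False
True | True | True
The columns φ and ψ agree on every row.

Yes, they are logically equivalent.


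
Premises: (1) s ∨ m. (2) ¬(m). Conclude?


Disjunctive syllogism: from (P ∨ Q) and ¬P, infer Q.
One disjunct, 'm', is ruled out; the other must hold.

s


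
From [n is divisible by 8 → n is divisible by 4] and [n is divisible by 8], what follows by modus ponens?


Modus ponens: from (P → Q) and P, infer Q.
P = 'n is divisible by 8' is asserted, and P → Q holds, so Q follows.

n is divisible by 4.


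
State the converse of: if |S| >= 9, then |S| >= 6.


The converse of (P → Q) is (Q → P). It is not in general equivalent to the original.
Here P = '|S| >= 9' and Q = '|S| >= 6'.

If |S| >= 6, then |S| >= 9.


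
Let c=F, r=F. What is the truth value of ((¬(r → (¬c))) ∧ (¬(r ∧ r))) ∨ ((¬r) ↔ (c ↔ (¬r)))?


Substitute c=F, r=F:
… (earlier sub-steps elided)
r → (¬c) = F → T = T
¬(r → (¬c)) = F
r ∧ r = F ∧ F = F
¬(r ∧ r) = T
(¬(r → (¬c))) ∧ (¬(r ∧ r)) = F ∧ T = F
¬r = T
¬r = T
c ↔ (¬r) = F ↔ T = F
(¬r) ↔ (c ↔ (¬r)) = T ↔ F = F
((¬(r → (¬c))) ∧ (¬(r ∧ r))) ∨ ((¬r) ↔ (c ↔ (¬r))) = F ∨ F = F

F


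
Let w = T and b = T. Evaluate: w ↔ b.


Biconditional is true when both operands have the same truth value.
Substitute: w=T, b=T.
T ↔ T evaluates to T.

T


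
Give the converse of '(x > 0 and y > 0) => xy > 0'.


The converse of (P → Q) is (Q → P). It is not in general equivalent to the original.
Here P = '(x > 0 and y > 0)' and Q = 'xy > 0'.

If xy > 0, then (x > 0 and y > 0).


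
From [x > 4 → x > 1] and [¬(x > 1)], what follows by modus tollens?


Modus tollens: from (P → Q) and ¬Q, infer ¬P.
Q = 'x > 1' is denied; since P → Q, P must also fail.

Not (x > 4).


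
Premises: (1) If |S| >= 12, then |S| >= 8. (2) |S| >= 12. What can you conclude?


Modus ponens: from (P → Q) and P, infer Q.
P = '|S| >= 12' is asserted, and P → Q holds, so Q follows.

|S| >= 8.


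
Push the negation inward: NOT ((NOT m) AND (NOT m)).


De Morgan: the negation of a conjunction is the disjunction of the negations.
Distribute NOT across AND, flipping it to OR, and negate each literal.

m OR m


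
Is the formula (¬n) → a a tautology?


Build the truth table over {a, n}:
a | n | φ
---------
F | F | F
T | F | T
F | T | T
T | T | T
Counterexample at row 1: with a=F, n=F, the formula is F.

No, it is not a tautology.


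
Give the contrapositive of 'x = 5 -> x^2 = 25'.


The contrapositive of (P → Q) is (¬Q → ¬P); it is logically equivalent to the original.
Here P = 'x = 5' and Q = 'x^2 = 25'.

If not (x^2 = 25), then not (x = 5).


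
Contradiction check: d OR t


Truth table over {d, t}:
d | t | φ
---------
F | F | F
T | F | T
F | T | T
T | T | T
Satisfying assignment at row 2: d=T, t=F gives T.

No, it is not a contradiction.


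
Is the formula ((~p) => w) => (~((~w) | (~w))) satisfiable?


Search for a satisfying assignment over {p, w}.
Try p=False, w=False: the formula evaluates to True.
A satisfying assignment exists.

Satisfiable.


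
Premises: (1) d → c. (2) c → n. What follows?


Hypothetical syllogism: from (P → Q) and (Q → R), infer (P → R).
Chain the two implications through the shared middle term 'c'.

d → n


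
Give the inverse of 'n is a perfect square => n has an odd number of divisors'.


The inverse of (P → Q) is (¬P → ¬Q). It is equivalent to the converse, not to the original.
Here P = 'n is a perfect square' and Q = 'n has an odd number of divisors'.

If not (n is a perfect square), then not (n has an odd number of divisors).


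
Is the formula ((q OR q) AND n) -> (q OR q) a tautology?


Build the truth table over {n, q}:
n | q | φ
---------
F | F | T
T | F | T
F | T | T
T | T | T
Every row evaluates to true.

Yes, it is a tautology.


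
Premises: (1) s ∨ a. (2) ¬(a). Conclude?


Disjunctive syllogism: from (P ∨ Q) and ¬P, infer Q.
One disjunct, 'a', is ruled out; the other must hold.

s


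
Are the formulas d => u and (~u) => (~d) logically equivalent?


Compare truth tables:
d | u | φ | ψ
-------------
False | False | True | True
True | False | False | False
False | True | True | True
True | True | True | True
The columns φ and ψ agree on every row.

Yes, they are logically equivalent.


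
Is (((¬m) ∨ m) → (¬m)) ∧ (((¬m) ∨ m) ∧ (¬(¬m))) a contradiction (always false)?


Truth table over {m}:
m | φ
-----
F | F
T | F
Every row is false.

Yes, it is a contradiction.


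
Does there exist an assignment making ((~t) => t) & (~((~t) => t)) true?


Check all 2 assignments over {t}:
t | φ
-----
False | False
True | False
No assignment makes the formula true.

Unsatisfiable.


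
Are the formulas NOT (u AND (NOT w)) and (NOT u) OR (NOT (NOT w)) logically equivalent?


Compare truth tables:
u | w | φ | ψ
-------------
F | F | T | T
T | F | F | F
F | T | T | T
T | T | T | T
The columns φ and ψ agree on every row.

Yes, they are logically equivalent.


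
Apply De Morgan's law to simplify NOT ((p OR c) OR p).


De Morgan: the negation of a disjunction is the conjunction of the negations.
Distribute NOT across OR, flipping it to AND, and negate each literal.

((NOT p) AND (NOT c)) AND (NOT p)


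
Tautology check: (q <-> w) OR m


Build the truth table over {m, q, w}:
m | q | w | φ
-------------
F | F | F | T
T | F | F | T
F | T | F | F
T | T | F | T
F | F | T | F
T | F | T | T
F | T | T | T
T | T | T | T
Counterexample at row 3: with m=F, q=T, w=F, the formula is F.

No, it is not a tautology.


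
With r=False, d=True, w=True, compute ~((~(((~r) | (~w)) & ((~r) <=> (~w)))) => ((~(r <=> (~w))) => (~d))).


Substitute r=False, d=True, w=True:
… (earlier sub-steps elided)
(~r) <=> (~w) = True <=> False = False
((~r) | (~w)) & ((~r) <=> (~w)) = True & False = False
~(((~r) | (~w)) & ((~r) <=> (~w))) = True
~w = False
r <=> (~w) = False <=> False = True
~(r <=> (~w)) = False
~d = False
(~(r <=> (~w))) => (~d) = False => False = True
(~(((~r) | (~w)) & ((~r) <=> (~w)))) => ((~(r <=> (~w))) => (~d)) = True => True = True
~((~(((~r) | (~w)) & ((~r) <=> (~w)))) => ((~(r <=> (~w))) => (~d))) = False

False


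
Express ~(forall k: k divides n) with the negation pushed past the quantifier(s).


¬(forall x: φ) = exists x: ¬φ, and ¬(exists x: φ) = forall x: ¬φ.
Apply to the universal statement.

exists k: ~(k divides n)


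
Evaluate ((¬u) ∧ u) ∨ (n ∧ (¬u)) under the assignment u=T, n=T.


Substitute u=T, n=T:
¬u = F
(¬u) ∧ u = F ∧ T = F
¬u = F
n ∧ (¬u) = T ∧ F = F
((¬u) ∧ u) ∨ (n ∧ (¬u)) = F ∨ F = F

F


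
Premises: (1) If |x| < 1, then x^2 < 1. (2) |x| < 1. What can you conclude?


Modus ponens: from (P → Q) and P, infer Q.
P = '|x| < 1' is asserted, and P → Q holds, so Q follows.

x^2 < 1.


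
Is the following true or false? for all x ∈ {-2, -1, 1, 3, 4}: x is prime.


Evaluate the predicate on each element: -2:F, -1:F, 1:F, 3:T, 4:F.
Counterexample x = -2 fails the predicate.

F


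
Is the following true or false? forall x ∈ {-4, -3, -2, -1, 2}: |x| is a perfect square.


Evaluate the predicate on each element: -4:True, -3:False, -2:False, -1:True, 2:False.
Counterexample x = -3 fails the predicate.

False


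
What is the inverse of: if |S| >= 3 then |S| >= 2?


The inverse of (P → Q) is (¬P → ¬Q). It is equivalent to the converse, not to the original.
Here P = '|S| >= 3' and Q = '|S| >= 2'.

If not (|S| >= 3), then not (|S| >= 2).


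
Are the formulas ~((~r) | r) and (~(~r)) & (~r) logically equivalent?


Compare truth tables:
r | φ | ψ
---------
False | False | False
True | False | False
The columns φ and ψ agree on every row.

Yes, they are logically equivalent.


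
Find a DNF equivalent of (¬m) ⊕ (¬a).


Step 1: (¬m) ⊕ (¬a) is true exactly when they disagree: ((¬m) ∧ ¬(¬a)) ∨ (¬(¬m) ∧ (¬a)).
Step 2: Eliminate any double negations (¬¬X = X).

((¬m) ∧ a) ∨ (m ∧ (¬a))


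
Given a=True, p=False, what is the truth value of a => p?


Implication is false only when antecedent is true and consequent is false.
Substitute: a=True, p=False.
True => False evaluates to False.

False


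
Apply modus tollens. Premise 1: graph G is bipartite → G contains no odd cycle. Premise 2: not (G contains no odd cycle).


Modus tollens: from (P → Q) and ¬Q, infer ¬P.
Q = 'G contains no odd cycle' is denied; since P → Q, P must also fail.

Not (graph G is bipartite).


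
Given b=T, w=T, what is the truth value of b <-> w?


Biconditional is true when both operands have the same truth value.
Substitute: b=T, w=T.
T <-> T evaluates to T.

T


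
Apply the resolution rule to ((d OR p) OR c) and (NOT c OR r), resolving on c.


The clauses contain complementary literals c and NOTc.
Resolution eliminates this pair and disjoins the remaining literals (merging duplicates).

((p OR d) OR r)


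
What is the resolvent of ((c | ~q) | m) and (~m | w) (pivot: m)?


The clauses contain complementary literals m and ~m.
Resolution eliminates this pair and disjoins the remaining literals (merging duplicates).

((~q | c) | w)


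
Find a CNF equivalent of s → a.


Step 1: Rewrite s → a as ¬s ∨ a.

(¬s) ∨ a


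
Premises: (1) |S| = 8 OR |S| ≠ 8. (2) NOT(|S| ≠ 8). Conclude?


Disjunctive syllogism: from (P ∨ Q) and ¬P, infer Q.
One disjunct, '|S| ≠ 8', is ruled out; the other must hold.

|S| = 8


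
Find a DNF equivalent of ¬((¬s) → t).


Step 1: Rewrite implication then negate: ¬(¬(¬s) ∨ t) = (¬s) ∧ ¬t.

(¬s) ∧ (¬t)


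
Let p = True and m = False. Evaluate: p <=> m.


Biconditional is true when both operands have the same truth value.
Substitute: p=True, m=False.
True <=> False evaluates to False.

False


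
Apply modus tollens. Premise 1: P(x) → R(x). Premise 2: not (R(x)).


Modus tollens: from (P → Q) and ¬Q, infer ¬P.
Q = 'R(x)' is denied; since P → Q, P must also fail.

Not (P(x)).


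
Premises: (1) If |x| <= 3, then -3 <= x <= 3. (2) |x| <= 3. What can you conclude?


Modus ponens: from (P → Q) and P, infer Q.
P = '|x| <= 3' is asserted, and P → Q holds, so Q follows.

-3 <= x <= 3.


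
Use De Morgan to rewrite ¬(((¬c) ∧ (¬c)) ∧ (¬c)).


De Morgan: the negation of a conjunction is the disjunction of the negations.
Distribute ¬ across ∧, flipping it to ∨, and negate each literal.

(c ∨ c) ∨ c


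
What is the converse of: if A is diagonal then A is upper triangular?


The converse of (P → Q) is (Q → P). It is not in general equivalent to the original.
Here P = 'A is diagonal' and Q = 'A is upper triangular'.

If A is upper triangular, then A is diagonal.


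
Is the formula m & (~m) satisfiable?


Check all 2 assignments over {m}:
m | φ
-----
False | False
True | False
No assignment makes the formula true.

Unsatisfiable.


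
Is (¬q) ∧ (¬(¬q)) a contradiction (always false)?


Truth table over {q}:
q | φ
-----
F | F
T | F
Every row is false.

Yes, it is a contradiction.


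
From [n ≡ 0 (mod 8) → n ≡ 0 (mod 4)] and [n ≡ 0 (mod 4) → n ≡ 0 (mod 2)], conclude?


Hypothetical syllogism: from (P → Q) and (Q → R), infer (P → R).
Chain the two implications through the shared middle term 'n ≡ 0 (mod 4)'.

n ≡ 0 (mod 8) → n ≡ 0 (mod 2)


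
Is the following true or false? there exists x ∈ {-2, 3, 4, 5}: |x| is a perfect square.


Evaluate the predicate on each element: -2:F, 3:F, 4:T, 5:F.
Witness x = 4 satisfies the predicate.

T


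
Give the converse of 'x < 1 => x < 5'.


The converse of (P → Q) is (Q → P). It is not in general equivalent to the original.
Here P = 'x < 1' and Q = 'x < 5'.

If x < 5, then x < 1.


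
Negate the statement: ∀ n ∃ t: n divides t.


Negation flips each quantifier (∀↔∃) and negates the inner predicate.
¬(∀ n ∃ t: φ) = ∃ n ∀ t: ¬φ.

∃ n ∀ t: ¬(n divides t)


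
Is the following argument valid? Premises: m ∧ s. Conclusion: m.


This matches the form of conjunction elimination: the conclusion follows in every model of the premises.

Valid.


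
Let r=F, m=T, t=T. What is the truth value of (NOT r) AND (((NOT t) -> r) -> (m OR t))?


Substitute r=F, m=T, t=T:
NOT r = T
NOT t = F
(NOT t) -> r = F -> F = T
m OR t = T OR T = T
((NOT t) -> r) -> (m OR t) = T -> T = T
(NOT r) AND (((NOT t) -> r) -> (m OR t)) = T AND T = T

T


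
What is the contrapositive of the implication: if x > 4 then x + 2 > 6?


The contrapositive of (P → Q) is (¬Q → ¬P); it is logically equivalent to the original.
Here P = 'x > 4' and Q = 'x + 2 > 6'.

If not (x + 2 > 6), then not (x > 4).


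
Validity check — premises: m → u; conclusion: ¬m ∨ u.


This matches the form of material implication: the conclusion follows in every model of the premises.

Valid.


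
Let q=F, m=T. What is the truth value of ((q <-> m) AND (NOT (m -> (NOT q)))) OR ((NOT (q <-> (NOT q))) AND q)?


Substitute q=F, m=T:
q <-> m = F <-> T = F
NOT q = T
m -> (NOT q) = T -> T = T
NOT (m -> (NOT q)) = F
(q <-> m) AND (NOT (m -> (NOT q))) = F AND F = F
NOT q = T
q <-> (NOT q) = F <-> T = F
NOT (q <-> (NOT q)) = T
(NOT (q <-> (NOT q))) AND q = T AND F = F
((q <-> m) AND (NOT (m -> (NOT q)))) OR ((NOT (q <-> (NOT q))) AND q) = F OR F = F

F


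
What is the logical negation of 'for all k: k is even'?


¬(for all x: φ) = there exists x: ¬φ, and ¬(there exists x: φ) = for all x: ¬φ.
Apply to the universal statement.

there exists k: NOT(k is even)


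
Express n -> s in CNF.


Step 1: Rewrite n → s as ¬n ∨ s.

(NOT n) OR s


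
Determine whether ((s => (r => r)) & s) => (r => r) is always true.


Build the truth table over {r, s}:
r | s | φ
---------
False | False | True
True | False | True
False | True | True
True | True | True
Every row evaluates to true.

Yes, it is a tautology.


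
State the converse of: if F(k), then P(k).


The converse of (P → Q) is (Q → P). It is not in general equivalent to the original.
Here P = 'F(k)' and Q = 'P(k)'.

If P(k), then F(k).


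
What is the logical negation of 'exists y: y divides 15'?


¬(forall x: φ) = exists x: ¬φ, and ¬(exists x: φ) = forall x: ¬φ.
Apply to the existential statement.

forall y: ~(y divides 15)


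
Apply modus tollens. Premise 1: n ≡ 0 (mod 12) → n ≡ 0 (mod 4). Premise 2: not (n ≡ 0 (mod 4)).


Modus tollens: from (P → Q) and ¬Q, infer ¬P.
Q = 'n ≡ 0 (mod 4)' is denied; since P → Q, P must also fail.

Not (n ≡ 0 (mod 12)).


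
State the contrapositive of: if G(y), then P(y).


The contrapositive of (P → Q) is (¬Q → ¬P); it is logically equivalent to the original.
Here P = 'G(y)' and Q = 'P(y)'.

If not (P(y)), then not (G(y)).


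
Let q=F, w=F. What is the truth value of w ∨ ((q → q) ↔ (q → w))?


Substitute q=F, w=F:
q → q = F → F = T
q → w = F → F = T
(q → q) ↔ (q → w) = T ↔ T = T
w ∨ ((q → q) ↔ (q → w)) = F ∨ T = T

T


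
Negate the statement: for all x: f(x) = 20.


¬(for all x: φ) = there exists x: ¬φ, and ¬(there exists x: φ) = for all x: ¬φ.
Apply to the universal statement.

there exists x: NOT(f(x) = 20)


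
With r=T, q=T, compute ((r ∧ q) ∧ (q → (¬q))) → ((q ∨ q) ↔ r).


Substitute r=T, q=T:
r ∧ q = T ∧ T = T
¬q = F
q → (¬q) = T → F = F
(r ∧ q) ∧ (q → (¬q)) = T ∧ F = F
q ∨ q = T ∨ T = T
(q ∨ q) ↔ r = T ↔ T = T
((r ∧ q) ∧ (q → (¬q))) → ((q ∨ q) ↔ r) = F → T = T

T


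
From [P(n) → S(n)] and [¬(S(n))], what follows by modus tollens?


Modus tollens: from (P → Q) and ¬Q, infer ¬P.
Q = 'S(n)' is denied; since P → Q, P must also fail.

Not (P(n)).


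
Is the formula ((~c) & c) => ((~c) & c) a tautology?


Build the truth table over {c}:
c | φ
-----
False | True
True | True
Every row evaluates to true.

Yes, it is a tautology.


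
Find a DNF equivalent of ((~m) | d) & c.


Step 1: Distribute ∧ over ∨: ((¬m) ∨ d) ∧ c = ((¬m) ∧ c) ∨ (d ∧ c).

((~m) & c) | (d & c)


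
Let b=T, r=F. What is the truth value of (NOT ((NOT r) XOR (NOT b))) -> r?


Substitute b=T, r=F:
NOT r = T
NOT b = F
(NOT r) XOR (NOT b) = T XOR F = T
NOT ((NOT r) XOR (NOT b)) = F
(NOT ((NOT r) XOR (NOT b))) -> r = F -> F = T

T


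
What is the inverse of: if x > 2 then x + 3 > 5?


The inverse of (P → Q) is (¬P → ¬Q). It is equivalent to the converse, not to the original.
Here P = 'x > 2' and Q = 'x + 3 > 5'.

If not (x > 2), then not (x + 3 > 5).


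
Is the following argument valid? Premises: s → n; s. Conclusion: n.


This matches the form of modus ponens: the conclusion follows in every model of the premises.

Valid.


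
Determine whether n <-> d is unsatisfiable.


Truth table over {d, n}:
d | n | φ
---------
F | F | T
T | F | F
F | T | F
T | T | T
Satisfying assignment at row 1: d=F, n=F gives T.

No, it is not a contradiction.


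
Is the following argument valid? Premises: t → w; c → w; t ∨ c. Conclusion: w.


This matches the form of proof by cases: the conclusion follows in every model of the premises.

Valid.


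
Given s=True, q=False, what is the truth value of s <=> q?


Biconditional is true when both operands have the same truth value.
Substitute: s=True, q=False.
True <=> False evaluates to False.

False


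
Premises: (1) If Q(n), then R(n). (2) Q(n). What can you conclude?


Modus ponens: from (P → Q) and P, infer Q.
P = 'Q(n)' is asserted, and P → Q holds, so Q follows.

R(n).


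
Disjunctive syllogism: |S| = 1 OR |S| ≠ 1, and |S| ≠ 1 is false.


Disjunctive syllogism: from (P ∨ Q) and ¬P, infer Q.
One disjunct, '|S| ≠ 1', is ruled out; the other must hold.

|S| = 1


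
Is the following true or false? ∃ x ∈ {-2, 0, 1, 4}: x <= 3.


Evaluate the predicate on each element: -2:T, 0:T, 1:T, 4:F.
Witness x = -2 satisfies the predicate.

T


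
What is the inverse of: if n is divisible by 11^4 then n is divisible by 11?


The inverse of (P → Q) is (¬P → ¬Q). It is equivalent to the converse, not to the original.
Here P = 'n is divisible by 11^4' and Q = 'n is divisible by 11'.

If not (n is divisible by 11^4), then not (n is divisible by 11).


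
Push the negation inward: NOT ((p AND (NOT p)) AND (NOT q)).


De Morgan: the negation of a conjunction is the disjunction of the negations.
Distribute NOT across AND, flipping it to OR, and negate each literal.

((NOT p) OR p) OR q


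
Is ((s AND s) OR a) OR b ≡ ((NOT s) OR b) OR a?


Compare truth tables:
a | b | s | φ | ψ
-----------------
F | F | F | F | T
T | F | F | T | T
F | T | F | T | T
T | T | F | T | T
F | F | T | T | F
T | F | T | T | T
F | T | T | T | T
T | T | T | T | T
They differ at row 1 (a=F, b=F, s=F): φ=F but ψ=T.

No, they are not logically equivalent.


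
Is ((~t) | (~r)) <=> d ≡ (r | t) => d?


Compare truth tables:
d | r | t | φ | ψ
-----------------
False | False | False | False | True
True | False | False | True | True
False | True | False | False | False
True | True | False | True | True
False | False | True | False | False
True | False | True | True | True
False | True | True | True | False
True | True | True | False | True
They differ at row 1 (d=False, r=False, t=False): φ=False but ψ=True.

No, they are not logically equivalent.


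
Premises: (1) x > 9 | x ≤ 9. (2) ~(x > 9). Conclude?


Disjunctive syllogism: from (P ∨ Q) and ¬P, infer Q.
One disjunct, 'x > 9', is ruled out; the other must hold.

x ≤ 9


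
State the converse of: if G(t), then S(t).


The converse of (P → Q) is (Q → P). It is not in general equivalent to the original.
Here P = 'G(t)' and Q = 'S(t)'.

If S(t), then G(t).


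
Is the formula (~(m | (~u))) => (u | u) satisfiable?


Search for a satisfying assignment over {m, u}.
Try m=False, u=False: the formula evaluates to True.
A satisfying assignment exists.

Satisfiable.


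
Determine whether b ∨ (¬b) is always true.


Build the truth table over {b}:
b | φ
-----
F | T
T | T
Every row evaluates to true.

Yes, it is a tautology.


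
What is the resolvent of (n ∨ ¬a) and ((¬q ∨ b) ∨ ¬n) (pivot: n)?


The clauses contain complementary literals n and ¬n.
Resolution eliminates this pair and disjoins the remaining literals (merging duplicates).

((¬a ∨ b) ∨ ¬q)


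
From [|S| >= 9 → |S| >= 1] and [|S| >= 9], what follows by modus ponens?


Modus ponens: from (P → Q) and P, infer Q.
P = '|S| >= 9' is asserted, and P → Q holds, so Q follows.

|S| >= 1.


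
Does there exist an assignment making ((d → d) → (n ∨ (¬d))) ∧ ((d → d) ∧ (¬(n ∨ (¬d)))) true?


Check all 4 assignments over {d, n}:
d | n | φ
---------
F | F | F
T | F | F
F | T | F
T | T | F
No assignment makes the formula true.

Unsatisfiable.


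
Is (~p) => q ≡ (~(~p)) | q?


Compare truth tables:
p | q | φ | ψ
-------------
False | False | False | False
True | False | True | True
False | True | True | True
True | True | True | True
The columns φ and ψ agree on every row.

Yes, they are logically equivalent.


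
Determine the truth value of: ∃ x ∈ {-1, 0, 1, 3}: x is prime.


Evaluate the predicate on each element: -1:F, 0:F, 1:F, 3:T.
Witness x = 3 satisfies the predicate.

T


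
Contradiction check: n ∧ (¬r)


Truth table over {n, r}:
n | r | φ
---------
F | F | F
T | F | T
F | T | F
T | T | F
Satisfying assignment at row 2: n=T, r=F gives T.

No, it is not a contradiction.


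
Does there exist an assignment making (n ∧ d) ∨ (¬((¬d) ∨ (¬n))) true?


Search for a satisfying assignment over {d, n}.
Try d=T, n=T: the formula evaluates to T.
A satisfying assignment exists.

Satisfiable.


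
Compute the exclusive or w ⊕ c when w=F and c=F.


Exclusive or is true when exactly one operand is true.
Substitute: w=F, c=F.
F ⊕ F evaluates to F.

F


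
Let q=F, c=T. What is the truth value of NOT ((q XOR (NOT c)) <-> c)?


Substitute q=F, c=T:
NOT c = F
q XOR (NOT c) = F XOR F = F
(q XOR (NOT c)) <-> c = F <-> T = F
NOT ((q XOR (NOT c)) <-> c) = T

T


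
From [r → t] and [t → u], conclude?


Hypothetical syllogism: from (P → Q) and (Q → R), infer (P → R).
Chain the two implications through the shared middle term 't'.

r → u


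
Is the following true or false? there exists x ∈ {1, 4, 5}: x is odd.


Evaluate the predicate on each element: 1:T, 4:F, 5:T.
Witness x = 1 satisfies the predicate.

T


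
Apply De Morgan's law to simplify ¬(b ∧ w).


De Morgan: the negation of a conjunction is the disjunction of the negations.
Distribute ¬ across ∧, flipping it to ∨, and negate each literal.

(¬b) ∨ (¬w)


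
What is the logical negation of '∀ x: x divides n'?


¬(∀ x: φ) = ∃ x: ¬φ, and ¬(∃ x: φ) = ∀ x: ¬φ.
Apply to the universal statement.

∃ x: ¬(x divides n)


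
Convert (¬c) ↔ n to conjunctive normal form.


Step 1: Rewrite (¬c) ↔ n as ((¬c) → n) ∧ (n → (¬c)).
Step 2: Rewrite each implication as a disjunction.
Step 3: Eliminate any double negations (¬¬X = X).

(c ∨ n) ∧ ((¬n) ∨ (¬c))


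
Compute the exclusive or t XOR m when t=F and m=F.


Exclusive or is true when exactly one operand is true.
Substitute: t=F, m=F.
F XOR F evaluates to F.

F


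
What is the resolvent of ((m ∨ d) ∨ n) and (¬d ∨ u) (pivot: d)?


The clauses contain complementary literals d and ¬d.
Resolution eliminates this pair and disjoins the remaining literals (merging duplicates).

((n ∨ m) ∨ u)


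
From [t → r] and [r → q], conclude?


Hypothetical syllogism: from (P → Q) and (Q → R), infer (P → R).
Chain the two implications through the shared middle term 'r'.

t → q


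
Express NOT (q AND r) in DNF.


Step 1: Apply De Morgan: ¬(q ∧ r) = ¬q ∨ ¬r.

(NOT q) OR (NOT r)


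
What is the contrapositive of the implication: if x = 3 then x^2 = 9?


The contrapositive of (P → Q) is (¬Q → ¬P); it is logically equivalent to the original.
Here P = 'x = 3' and Q = 'x^2 = 9'.

If not (x^2 = 9), then not (x = 3).


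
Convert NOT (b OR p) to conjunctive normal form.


Step 1: Apply De Morgan: ¬(b ∨ p) = ¬b ∧ ¬p.

(NOT b) AND (NOT p)


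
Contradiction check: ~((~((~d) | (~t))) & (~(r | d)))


Truth table over {d, r, t}:
d | r | t | φ
-------------
False | False | False | True
True | False | False | True
False | True | False | True
True | True | False | True
False | False | True | True
True | False | True | True
False | True | True | True
True | True | True | True
Satisfying assignment at row 1: d=False, r=False, t=False gives True.

No, it is not a contradiction.


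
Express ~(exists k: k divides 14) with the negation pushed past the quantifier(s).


¬(forall x: φ) = exists x: ¬φ, and ¬(exists x: φ) = forall x: ¬φ.
Apply to the existential statement.

forall k: ~(k divides 14)


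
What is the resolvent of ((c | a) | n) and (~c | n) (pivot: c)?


The clauses contain complementary literals c and ~c.
Resolution eliminates this pair and disjoins the remaining literals (merging duplicates).

(n | a)


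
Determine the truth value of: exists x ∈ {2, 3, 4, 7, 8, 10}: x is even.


Evaluate the predicate on each element: 2:True, 3:False, 4:True, 7:False, 8:True, 10:True.
Witness x = 2 satisfies the predicate.

True


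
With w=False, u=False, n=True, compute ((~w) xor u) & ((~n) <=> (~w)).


Substitute w=False, u=False, n=True:
~w = True
(~w) xor u = True xor False = True
~n = False
~w = True
(~n) <=> (~w) = False <=> True = False
((~w) xor u) & ((~n) <=> (~w)) = True & False = False

False


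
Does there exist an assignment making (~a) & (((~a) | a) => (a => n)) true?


Search for a satisfying assignment over {a, n}.
Try a=False, n=False: the formula evaluates to True.
A satisfying assignment exists.

Satisfiable.


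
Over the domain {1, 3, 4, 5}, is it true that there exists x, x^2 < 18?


Evaluate the predicate on each element: 1:T, 3:T, 4:T, 5:F.
Witness x = 1 satisfies the predicate.

T


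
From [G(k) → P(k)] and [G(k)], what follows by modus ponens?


Modus ponens: from (P → Q) and P, infer Q.
P = 'G(k)' is asserted, and P → Q holds, so Q follows.

P(k).


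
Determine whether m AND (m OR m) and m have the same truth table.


Compare truth tables:
m | φ | ψ
---------
F | F | F
T | T | T
The columns φ and ψ agree on every row.

Yes, they are logically equivalent.


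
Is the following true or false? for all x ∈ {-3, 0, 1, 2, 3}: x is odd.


Evaluate the predicate on each element: -3:T, 0:F, 1:T, 2:F, 3:T.
Counterexample x = 0 fails the predicate.

F


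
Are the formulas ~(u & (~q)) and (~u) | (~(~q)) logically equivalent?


Compare truth tables:
q | u | φ | ψ
-------------
False | False | True | True
True | False | True | True
False | True | False | False
True | True | True | True
The columns φ and ψ agree on every row.

Yes, they are logically equivalent.


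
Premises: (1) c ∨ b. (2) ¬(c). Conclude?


Disjunctive syllogism: from (P ∨ Q) and ¬P, infer Q.
One disjunct, 'c', is ruled out; the other must hold.

b


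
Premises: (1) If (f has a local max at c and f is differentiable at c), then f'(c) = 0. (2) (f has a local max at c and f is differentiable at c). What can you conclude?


Modus ponens: from (P → Q) and P, infer Q.
P = '(f has a local max at c and f is differentiable at c)' is asserted, and P → Q holds, so Q follows.

f'(c) = 0.


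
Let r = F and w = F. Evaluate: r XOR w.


Exclusive or is true when exactly one operand is true.
Substitute: r=F, w=F.
F XOR F evaluates to F.

F


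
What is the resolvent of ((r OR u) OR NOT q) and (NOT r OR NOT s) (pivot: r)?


The clauses contain complementary literals r and NOTr.
Resolution eliminates this pair and disjoins the remaining literals (merging duplicates).

((u OR NOT q) OR NOT s)


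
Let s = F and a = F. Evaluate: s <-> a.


Biconditional is true when both operands have the same truth value.
Substitute: s=F, a=F.
F <-> F evaluates to T.

T


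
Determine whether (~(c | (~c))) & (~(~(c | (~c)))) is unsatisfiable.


Truth table over {c}:
c | φ
-----
False | False
True | False
Every row is false.

Yes, it is a contradiction.


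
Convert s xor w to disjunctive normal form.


Step 1: s ⊕ w is true exactly when they disagree: (s ∧ ¬w) ∨ (¬s ∧ w).

(s & (~w)) | ((~s) & w)


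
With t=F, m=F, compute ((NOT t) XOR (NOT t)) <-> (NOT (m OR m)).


Substitute t=F, m=F:
NOT t = T
NOT t = T
(NOT t) XOR (NOT t) = T XOR T = F
m OR m = F OR F = F
NOT (m OR m) = T
((NOT t) XOR (NOT t)) <-> (NOT (m OR m)) = F <-> T = F

F


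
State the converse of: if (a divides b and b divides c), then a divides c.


The converse of (P → Q) is (Q → P). It is not in general equivalent to the original.
Here P = '(a divides b and b divides c)' and Q = 'a divides c'.

If a divides c, then (a divides b and b divides c).


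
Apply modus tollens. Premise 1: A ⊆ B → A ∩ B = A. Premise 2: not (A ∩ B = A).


Modus tollens: from (P → Q) and ¬Q, infer ¬P.
Q = 'A ∩ B = A' is denied; since P → Q, P must also fail.

Not (A ⊆ B).


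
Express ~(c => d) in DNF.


Step 1: Rewrite implication then negate: ¬(¬c ∨ d) = c ∧ ¬d.

c & (~d)


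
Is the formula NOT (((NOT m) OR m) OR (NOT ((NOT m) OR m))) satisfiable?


Check all 2 assignments over {m}:
m | φ
-----
F | F
T | F
No assignment makes the formula true.

Unsatisfiable.


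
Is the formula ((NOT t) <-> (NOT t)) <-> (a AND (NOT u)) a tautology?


Build the truth table over {a, t, u}:
a | t | u | φ
-------------
F | F | F | F
T | F | F | T
F | T | F | F
T | T | F | T
F | F | T | F
T | F | T | F
F | T | T | F
T | T | T | F
Counterexample at row 1: with a=F, t=F, u=F, the formula is F.

No, it is not a tautology.


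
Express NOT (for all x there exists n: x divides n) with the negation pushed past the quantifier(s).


Negation flips each quantifier (∀↔∃) and negates the inner predicate.
¬(for all x there exists n: φ) = there exists x for all n: ¬φ.

there exists x for all n: NOT(x divides n)


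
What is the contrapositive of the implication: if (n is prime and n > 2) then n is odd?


The contrapositive of (P → Q) is (¬Q → ¬P); it is logically equivalent to the original.
Here P = '(n is prime and n > 2)' and Q = 'n is odd'.

If not (n is odd), then not ((n is prime and n > 2)).


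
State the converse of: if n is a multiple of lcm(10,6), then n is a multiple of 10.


The converse of (P → Q) is (Q → P). It is not in general equivalent to the original.
Here P = 'n is a multiple of lcm(10,6)' and Q = 'n is a multiple of 10'.

If n is a multiple of 10, then n is a multiple of lcm(10,6).


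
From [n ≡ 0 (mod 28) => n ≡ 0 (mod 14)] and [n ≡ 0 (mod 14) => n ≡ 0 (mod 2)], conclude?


Hypothetical syllogism: from (P → Q) and (Q → R), infer (P → R).
Chain the two implications through the shared middle term 'n ≡ 0 (mod 14)'.

n ≡ 0 (mod 28) => n ≡ 0 (mod 2)


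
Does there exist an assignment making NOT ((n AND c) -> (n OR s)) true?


Check all 8 assignments over {c, n, s}:
c | n | s | φ
-------------
F | F | F | F
T | F | F | F
F | T | F | F
T | T | F | F
F | F | T | F
T | F | T | F
F | T | T | F
T | T | T | F
No assignment makes the formula true.

Unsatisfiable.
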